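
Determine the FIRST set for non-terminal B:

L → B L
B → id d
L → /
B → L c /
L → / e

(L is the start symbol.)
To compute FIRST(B), examine every production with B on the left-hand side, reading each right-hand side left to right until a non-nullable symbol is reached.

FIRST sets of the other non-terminals involved (by the same procedure, iterated to a fixed point):
  FIRST(L) = { '/', 'id' }

From B → id d:
  - id is a terminal: add 'id' and stop
From B → L c /:
  - L is a non-terminal: add FIRST(L) \ {ε} = { '/', 'id' }
    L is not nullable, so stop

Collecting: FIRST(B) = { '/', 'id' }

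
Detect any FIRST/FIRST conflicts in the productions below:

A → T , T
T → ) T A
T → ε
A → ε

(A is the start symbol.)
A FIRST/FIRST conflict occurs when two productions N → α and N → β for the same non-terminal have FIRST(α) ∩ FIRST(β) ≠ ∅ (with ε ∈ FIRST of a nullable right-hand side, so two nullable alternatives also conflict).

FIRST sets of the non-terminals at (or reachable through a nullable prefix from) the front of some alternative:
  FIRST(T) = { ')', ε }

Productions for A:
  A → T , T: FIRST = { ')', ',' }
  A → ε: FIRST = { ε }
Productions for T:
  T → ) T A: FIRST = { ')' }
  T → ε: FIRST = { ε }

All alternatives of each non-terminal have pairwise disjoint FIRST sets.

Answer: No FIRST/FIRST conflicts.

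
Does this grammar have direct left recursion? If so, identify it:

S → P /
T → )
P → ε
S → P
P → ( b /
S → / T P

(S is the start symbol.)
Direct left recursion occurs when N → N α for some non-terminal N (the right-hand side begins with the left-hand side itself).

S → P /: starts with P
T → ): starts with ')'
P → ε: starts with ε
S → P: starts with P
P → ( b /: starts with '('
S → / T P: starts with '/'

No direct left recursion found.

Answer: No direct left recursion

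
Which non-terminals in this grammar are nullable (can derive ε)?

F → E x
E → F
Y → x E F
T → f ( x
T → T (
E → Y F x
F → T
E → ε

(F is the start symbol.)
A non-terminal is nullable if it can derive ε (the empty string): either it has an ε-production, or it has a production whose right-hand side consists entirely of nullable non-terminals.

ε-productions: E → ε
So E is immediately nullable.
No further non-terminal can be added: every production for the remaining non-terminals contains a terminal or a non-nullable non-terminal.
Nullable = { 'E' }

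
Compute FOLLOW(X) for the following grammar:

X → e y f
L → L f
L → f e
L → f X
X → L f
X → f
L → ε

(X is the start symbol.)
To compute FOLLOW(X), find every occurrence of X on a right-hand side N → α X β: add FIRST(β) \ {ε}, and if β is empty or nullable also add FOLLOW(N). Iterate to a fixed point.

X is the start symbol, so $ ∈ FOLLOW(X).
In L → f X: X is at the end, add FOLLOW(L)

The FOLLOW sets referred to above (computed the same way, to a fixed point):
  FOLLOW(L) = { 'f' }

Taking the union: FOLLOW(X) = { $, 'f' }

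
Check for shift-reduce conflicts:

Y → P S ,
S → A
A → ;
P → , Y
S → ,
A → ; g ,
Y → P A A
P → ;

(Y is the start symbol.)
Yes — I6: [A → ; .] vs [A → ; . g ,]; I7: [S → A .] vs [A → . ;]

Augment with Y' → Y and build the canonical LR(0) collection (I0 = CLOSURE({[Y' → . Y]}), then GOTO on every symbol after a dot until no new states appear). It has 14 states:
  I0: { [P → . , Y], [P → . ;], [Y → . P A A], [Y → . P S ,], [Y' → . Y] }  — shift
  I1: { [P → , . Y], [P → . , Y], [P → . ;], [Y → . P A A], [Y → . P S ,] }  — shift
  I2: { [P → ; .] }  — reduce
  I3: { [A → . ; g ,], [A → . ;], [S → . ,], [S → . A], [Y → P . A A], [Y → P . S ,] }  — shift
  I4: { [Y' → Y .] }  — accept
  I5: { [S → , .] }  — reduce
  I6: { [A → ; . g ,], [A → ; .] }  — shift, reduce
  I7: { [A → . ; g ,], [A → . ;], [S → A .], [Y → P A . A] }  — shift, reduce
  I8: { [Y → P S . ,] }  — shift
  I9: { [Y → P S , .] }  — reduce
  I10: { [Y → P A A .] }  — reduce
  I11: { [A → ; g . ,] }  — shift
  I12: { [A → ; g , .] }  — reduce
  I13: { [P → , Y .] }  — reduce

I6 contains reduce item [A → ; .] and shift item [A → ; . g ,] — shift-reduce conflict.
I7 contains reduce item [S → A .] and shift items [A → . ;], [A → . ; g ,] — shift-reduce conflict.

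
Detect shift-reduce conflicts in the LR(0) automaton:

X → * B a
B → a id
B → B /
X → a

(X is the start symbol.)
No shift-reduce conflicts

A shift-reduce conflict occurs when an LR(0) state has both:
  - a complete (reduce) item [A → α .] (dot at the end), and
  - a shift item [B → β . c γ] (dot before a terminal).

Augment with X' → X and build the canonical LR(0) collection (I0 = CLOSURE({[X' → . X]}), then GOTO on every symbol after a dot until no new states appear). It has 9 states:
  I0: { [X → . * B a], [X → . a], [X' → . X] }  — shift
  I1: { [B → . B /], [B → . a id], [X → * . B a] }  — shift
  I2: { [X' → X .] }  — accept
  I3: { [X → a .] }  — reduce
  I4: { [B → B . /], [X → * B . a] }  — shift
  I5: { [B → a . id] }  — shift
  I6: { [B → a id .] }  — reduce
  I7: { [B → B / .] }  — reduce
  I8: { [X → * B a .] }  — reduce

No state contains both a complete item and a shift item.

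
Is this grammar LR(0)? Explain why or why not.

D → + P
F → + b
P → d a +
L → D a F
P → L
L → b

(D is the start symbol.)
Yes, the grammar is LR(0)

A grammar is LR(0) if no state in the canonical LR(0) collection has:
  - both a shift item (dot before a terminal) and a complete item (shift-reduce conflict), or
  - two or more complete items (reduce-reduce conflict; the accept item [D' → D .] counts as a complete item here).

Augment with D' → D and build the canonical LR(0) collection (I0 = CLOSURE({[D' → . D]}), then GOTO on every symbol after a dot until no new states appear). It has 14 states:
  I0: { [D → . + P], [D' → . D] }  — shift
  I1: { [D → + . P], [D → . + P], [L → . D a F], [L → . b], [P → . L], [P → . d a +] }  — shift
  I2: { [D' → D .] }  — accept
  I3: { [L → D . a F] }  — shift
  I4: { [P → L .] }  — reduce
  I5: { [D → + P .] }  — reduce
  I6: { [L → b .] }  — reduce
  I7: { [P → d . a +] }  — shift
  I8: { [P → d a . +] }  — shift
  I9: { [P → d a + .] }  — reduce
  I10: { [F → . + b], [L → D a . F] }  — shift
  I11: { [F → + . b] }  — shift
  I12: { [L → D a F .] }  — reduce
  I13: { [F → + b .] }  — reduce

Every state is either a pure shift/goto state or contains exactly one complete item and nothing to shift — no conflicts. The grammar is LR(0).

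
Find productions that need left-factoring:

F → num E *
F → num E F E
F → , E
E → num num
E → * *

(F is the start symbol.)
Left-factoring is needed when two productions for the same non-terminal
share a common prefix on the right-hand side.

Productions for F:
  F → num E *
  F → num E F E
  F → , E
Productions for E:
  E → num num
  E → * *

Found common prefix 'num E' in productions for F

Answer: Yes, F has productions with common prefix 'num E'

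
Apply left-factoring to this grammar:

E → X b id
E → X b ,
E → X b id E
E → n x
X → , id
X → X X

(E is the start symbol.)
E → X b E'
E' → id E''
E'' → ε
E'' → E
E' → ,
E → n x
X → , id
X → X X

Left-factoring transforms A → αβ₁ | αβ₂ into A → αA' and A' → β₁ | β₂
(α is the longest common prefix among the alternatives). Repeat until
no nonterminal has two alternatives with a common prefix.

Round 1: E has alternatives sharing prefix 'X b'. Introduce E': E → X b E'
  Add: E' → id
  Add: E' → ,
  Add: E' → id E

Round 2: E' has alternatives sharing prefix 'id'. Introduce E'': E' → id E''
  Add: E'' → ε
  Add: E'' → E

No remaining common prefixes — done.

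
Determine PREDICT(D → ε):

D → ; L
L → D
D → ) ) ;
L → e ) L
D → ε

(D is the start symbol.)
{ $ }

PREDICT(D → ε) = (FIRST(RHS) \ {ε}) ∪ (FOLLOW(D) if ε ∈ FIRST(RHS), i.e. RHS ⇒* ε)
The right-hand side is ε (FIRST(ε) = { ε }), so the predict set is FOLLOW(D) = { $ }
PREDICT(D → ε) = { $ }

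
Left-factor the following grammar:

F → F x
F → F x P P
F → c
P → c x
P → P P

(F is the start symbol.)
Left-factoring transforms A → αβ₁ | αβ₂ into A → αA' and A' → β₁ | β₂
(α is the longest common prefix among the alternatives). Repeat until
no nonterminal has two alternatives with a common prefix.

Round 1: F has alternatives sharing prefix 'F x'. Introduce F': F → F x F'
  Add: F' → ε
  Add: F' → P P

No remaining common prefixes — done.

Resulting grammar:
F → F x F'
F' → ε
F' → P P
F → c
P → c x
P → P P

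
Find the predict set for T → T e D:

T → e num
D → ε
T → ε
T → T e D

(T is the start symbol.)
PREDICT(T → T e D) = (FIRST(RHS) \ {ε}) ∪ (FOLLOW(T) if ε ∈ FIRST(RHS), i.e. RHS ⇒* ε)
FIRST(T) = { 'e', ε }
FIRST(T e D) = { 'e' }
ε ∉ FIRST(T e D), so FOLLOW(T) is not added.
PREDICT(T → T e D) = { 'e' }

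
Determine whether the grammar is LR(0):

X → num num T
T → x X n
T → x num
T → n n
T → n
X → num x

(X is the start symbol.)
No. Shift-reduce conflict between [T → n .] and [T → n . n]

A grammar is LR(0) if no state in the canonical LR(0) collection has:
  - both a shift item (dot before a terminal) and a complete item (shift-reduce conflict), or
  - two or more complete items (reduce-reduce conflict; the accept item [X' → X .] counts as a complete item here).

Augment with X' → X and build the canonical LR(0) collection (I0 = CLOSURE({[X' → . X]}), then GOTO on every symbol after a dot until no new states appear). It has 12 states:
  I0: { [X → . num num T], [X → . num x], [X' → . X] }  — shift
  I1: { [X' → X .] }  — accept
  I2: { [X → num . num T], [X → num . x] }  — shift
  I3: { [T → . n n], [T → . n], [T → . x X n], [T → . x num], [X → num num . T] }  — shift
  I4: { [X → num x .] }  — reduce
  I5: { [X → num num T .] }  — reduce
  I6: { [T → n . n], [T → n .] }  — shift, reduce
  I7: { [T → x . X n], [T → x . num], [X → . num num T], [X → . num x] }  — shift
  I8: { [T → x X . n] }  — shift
  I9: { [T → x num .], [X → num . num T], [X → num . x] }  — shift, reduce
  I10: { [T → x X n .] }  — reduce
  I11: { [T → n n .] }  — reduce

Conflict in state I6:
  Shift-reduce conflict between [T → n .] and [T → n . n]
So the grammar is NOT LR(0).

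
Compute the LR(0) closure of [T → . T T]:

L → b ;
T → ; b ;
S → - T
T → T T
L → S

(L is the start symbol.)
{ [T → . ; b ;], [T → . T T] }

Start with: [T → . T T]
  [T → . T T] has the dot before T: add [T → . ; b ;]
No further items can be added.

CLOSURE = { [T → . ; b ;], [T → . T T] }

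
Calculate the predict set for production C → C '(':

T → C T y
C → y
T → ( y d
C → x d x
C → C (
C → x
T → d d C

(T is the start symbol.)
PREDICT(C → C '(') = (FIRST(RHS) \ {ε}) ∪ (FOLLOW(C) if ε ∈ FIRST(RHS), i.e. RHS ⇒* ε)
FIRST(C) = { 'x', 'y' }
FIRST(C '(') = { 'x', 'y' }
ε ∉ FIRST(C '('), so FOLLOW(C) is not added.
PREDICT(C → C '(') = { 'x', 'y' }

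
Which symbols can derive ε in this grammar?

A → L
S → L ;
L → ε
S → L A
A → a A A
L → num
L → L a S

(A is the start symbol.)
{ 'A', 'L', 'S' }

A non-terminal is nullable if it can derive ε (the empty string): either it has an ε-production, or it has a production whose right-hand side consists entirely of nullable non-terminals.

ε-productions: L → ε
So L is immediately nullable.
A → L: every symbol on the right is nullable, so A is nullable too.
S → L A: every symbol on the right is nullable, so S is nullable too.
Every non-terminal is now nullable.
Nullable = { 'A', 'L', 'S' }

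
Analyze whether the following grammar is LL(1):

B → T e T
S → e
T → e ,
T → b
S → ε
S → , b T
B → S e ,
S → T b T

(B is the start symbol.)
No. Predict set conflict for B: { 'b', 'e' }

A grammar is LL(1) if for each non-terminal N with multiple productions, the predict sets of those productions are pairwise disjoint, where PREDICT(N → α) = (FIRST(α) \ {ε}) ∪ (FOLLOW(N) if α ⇒* ε).

Relevant sets:
  FIRST(T) = { 'b', 'e' }
  FIRST(S) = { ',', 'b', 'e', ε }
  FOLLOW(S) = { 'e' }

For B:
  PREDICT(B → T e T) = { 'b', 'e' }
  PREDICT(B → S e ',') = { ',', 'b', 'e' }
For S:
  PREDICT(S → e) = { 'e' }
  PREDICT(S → ε) = { 'e' }
  PREDICT(S → ',' b T) = { ',' }
  PREDICT(S → T b T) = { 'b', 'e' }
For T:
  PREDICT(T → e ',') = { 'e' }
  PREDICT(T → b) = { 'b' }

Conflict found: Predict set conflict for B: { 'b', 'e' }
The grammar is NOT LL(1).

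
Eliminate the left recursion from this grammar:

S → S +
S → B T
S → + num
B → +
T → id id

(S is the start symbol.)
S → B T S'
S → + num S'
S' → + S'
S' → ε
B → +
T → id id

S is directly left-recursive. The standard transformation for
  A → A α₁ | ... | A α_m | β₁ | ... | β_n
is
  A  → β₁ A' | ... | β_n A'
  A' → α₁ A' | ... | α_m A' | ε

S → B T becomes S → B T S'
S → + num becomes S → + num S'
S → S + becomes S' → + S'
Add S' → ε

Productions for other non-terminals are unchanged:
  B → +
  T → id id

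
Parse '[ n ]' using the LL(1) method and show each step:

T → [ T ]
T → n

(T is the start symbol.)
LL(1) parsing maintains a stack (initially the start symbol over $) and the input. At each step: if the stack top is a terminal, match it against the current input token; if it is a non-terminal N, replace it with the RHS of M[N, lookahead] (the unique production whose predict set contains the lookahead).

Stack is shown with the top on the left.

Stack    Input    Action
------------------------
T $      [ n ] $  output T → [ T ]
[ T ] $  [ n ] $  match '['
T ] $    n ] $    output T → n
n ] $    n ] $    match 'n'
] $      ] $      match ']'
$        $        accept

The string is accepted.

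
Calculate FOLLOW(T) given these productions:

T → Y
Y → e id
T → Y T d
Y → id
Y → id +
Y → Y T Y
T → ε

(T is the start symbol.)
{ $, 'd', 'e', 'id' }

To compute FOLLOW(T), find every occurrence of T on a right-hand side N → α T β: add FIRST(β) \ {ε}, and if β is empty or nullable also add FOLLOW(N). Iterate to a fixed point.

T is the start symbol, so $ ∈ FOLLOW(T).
In T → Y T d: T is followed by d, add FIRST(d) \ {ε} = { 'd' }
In Y → Y T Y: T is followed by Y, add FIRST(Y) \ {ε} = { 'e', 'id' }

Taking the union: FOLLOW(T) = { $, 'd', 'e', 'id' }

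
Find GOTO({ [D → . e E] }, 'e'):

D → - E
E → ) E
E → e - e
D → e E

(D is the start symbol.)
{ [D → e . E], [E → . ) E], [E → . e - e] }

GOTO(I, 'e') = CLOSURE({ [A → αX.β] : [A → α.Xβ] ∈ I, X = 'e' })

Items with dot before 'e', with the dot advanced:
  [D → . e E] → [D → e . E]
Closure of the advanced items:
  [D → e . E] has the dot before E: add [E → . ) E], [E → . e - e]

GOTO = { [D → e . E], [E → . ) E], [E → . e - e] }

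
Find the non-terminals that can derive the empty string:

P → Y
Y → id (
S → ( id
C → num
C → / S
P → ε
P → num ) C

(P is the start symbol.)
ε-productions: P → ε
So P is immediately nullable.
No further non-terminal can be added: every production for the remaining non-terminals contains a terminal or a non-nullable non-terminal.
Nullable = { 'P' }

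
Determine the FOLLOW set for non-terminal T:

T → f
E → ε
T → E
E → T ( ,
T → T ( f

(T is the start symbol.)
To compute FOLLOW(T), find every occurrence of T on a right-hand side N → α T β: add FIRST(β) \ {ε}, and if β is empty or nullable also add FOLLOW(N). Iterate to a fixed point.

T is the start symbol, so $ ∈ FOLLOW(T).
In E → T ( ,: T is followed by '(' ',', add FIRST('(' ',') \ {ε} = { '(' }
In T → T ( f: T is followed by '(' f, add FIRST('(' f) \ {ε} = { '(' }

Taking the union: FOLLOW(T) = { $, '(' }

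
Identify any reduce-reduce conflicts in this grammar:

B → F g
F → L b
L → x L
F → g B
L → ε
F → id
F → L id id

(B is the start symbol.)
No reduce-reduce conflicts

A reduce-reduce conflict occurs when an LR(0) state has two complete items [A → α .] and [B → β .] — both call for a reduction, and with no lookahead the parser cannot choose between them.

Augment with B' → B and build the canonical LR(0) collection (I0 = CLOSURE({[B' → . B]}), then GOTO on every symbol after a dot until no new states appear). It has 13 states:
  I0: { [B → . F g], [B' → . B], [F → . L b], [F → . L id id], [F → . g B], [F → . id], [L → . x L], [L → .] }  — shift, reduce
  I1: { [B' → B .] }  — accept
  I2: { [B → F . g] }  — shift
  I3: { [F → L . b], [F → L . id id] }  — shift
  I4: { [B → . F g], [F → . L b], [F → . L id id], [F → . g B], [F → . id], [F → g . B], [L → . x L], [L → .] }  — shift, reduce
  I5: { [F → id .] }  — reduce
  I6: { [L → . x L], [L → .], [L → x . L] }  — shift, reduce
  I7: { [L → x L .] }  — reduce
  I8: { [F → g B .] }  — reduce
  I9: { [F → L b .] }  — reduce
  I10: { [F → L id . id] }  — shift
  I11: { [F → L id id .] }  — reduce
  I12: { [B → F g .] }  — reduce

No state contains more than one complete item.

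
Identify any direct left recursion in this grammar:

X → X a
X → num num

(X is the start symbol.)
Direct left recursion occurs when N → N α for some non-terminal N (the right-hand side begins with the left-hand side itself).

X → X a: LEFT RECURSIVE (starts with X)
X → num num: starts with num

The grammar has direct left recursion on: X.

Answer: Yes, X is left-recursive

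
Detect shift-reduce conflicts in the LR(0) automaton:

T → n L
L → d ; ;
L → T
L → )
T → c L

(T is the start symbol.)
No shift-reduce conflicts

A shift-reduce conflict occurs when an LR(0) state has both:
  - a complete (reduce) item [A → α .] (dot at the end), and
  - a shift item [B → β . c γ] (dot before a terminal).

Augment with T' → T and build the canonical LR(0) collection (I0 = CLOSURE({[T' → . T]}), then GOTO on every symbol after a dot until no new states appear). It has 11 states:
  I0: { [T → . c L], [T → . n L], [T' → . T] }  — shift
  I1: { [T' → T .] }  — accept
  I2: { [L → . )], [L → . T], [L → . d ; ;], [T → . c L], [T → . n L], [T → c . L] }  — shift
  I3: { [L → . )], [L → . T], [L → . d ; ;], [T → . c L], [T → . n L], [T → n . L] }  — shift
  I4: { [L → ) .] }  — reduce
  I5: { [T → n L .] }  — reduce
  I6: { [L → T .] }  — reduce
  I7: { [L → d . ; ;] }  — shift
  I8: { [L → d ; . ;] }  — shift
  I9: { [L → d ; ; .] }  — reduce
  I10: { [T → c L .] }  — reduce

No state contains both a complete item and a shift item.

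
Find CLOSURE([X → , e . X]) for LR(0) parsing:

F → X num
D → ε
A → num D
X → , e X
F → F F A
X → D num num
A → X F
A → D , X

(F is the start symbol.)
{ [D → .], [X → , e . X], [X → . , e X], [X → . D num num] }

To compute CLOSURE, for each item [A → α.Bβ] where B is a non-terminal, add [B → .γ] for all productions B → γ; repeat for the newly added items until nothing changes.

Start with: [X → , e . X]
  [X → , e . X] has the dot before X: add [X → . , e X], [X → . D num num]
  [X → . D num num] has the dot before D: add [D → .]
No further items can be added.

CLOSURE = { [D → .], [X → , e . X], [X → . , e X], [X → . D num num] }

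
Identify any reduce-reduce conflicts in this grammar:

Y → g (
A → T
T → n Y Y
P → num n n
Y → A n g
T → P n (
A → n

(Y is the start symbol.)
No reduce-reduce conflicts

A reduce-reduce conflict occurs when an LR(0) state has two complete items [A → α .] and [B → β .] — both call for a reduction, and with no lookahead the parser cannot choose between them.

Augment with Y' → Y and build the canonical LR(0) collection (I0 = CLOSURE({[Y' → . Y]}), then GOTO on every symbol after a dot until no new states appear). It has 17 states:
  I0: { [A → . T], [A → . n], [P → . num n n], [T → . P n (], [T → . n Y Y], [Y → . A n g], [Y → . g (], [Y' → . Y] }  — shift
  I1: { [Y → A . n g] }  — shift
  I2: { [T → P . n (] }  — shift
  I3: { [A → T .] }  — reduce
  I4: { [Y' → Y .] }  — accept
  I5: { [Y → g . (] }  — shift
  I6: { [A → . T], [A → . n], [A → n .], [P → . num n n], [T → . P n (], [T → . n Y Y], [T → n . Y Y], [Y → . A n g], [Y → . g (] }  — shift, reduce
  I7: { [P → num . n n] }  — shift
  I8: { [P → num n . n] }  — shift
  I9: { [P → num n n .] }  — reduce
  I10: { [A → . T], [A → . n], [P → . num n n], [T → . P n (], [T → . n Y Y], [T → n Y . Y], [Y → . A n g], [Y → . g (] }  — shift
  I11: { [T → n Y Y .] }  — reduce
  I12: { [Y → g ( .] }  — reduce
  I13: { [T → P n . (] }  — shift
  I14: { [T → P n ( .] }  — reduce
  I15: { [Y → A n . g] }  — shift
  I16: { [Y → A n g .] }  — reduce

No state contains more than one complete item.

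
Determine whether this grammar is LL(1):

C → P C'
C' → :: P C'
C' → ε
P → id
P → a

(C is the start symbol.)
Yes, the grammar is LL(1).

A grammar is LL(1) if for each non-terminal N with multiple productions, the predict sets of those productions are pairwise disjoint, where PREDICT(N → α) = (FIRST(α) \ {ε}) ∪ (FOLLOW(N) if α ⇒* ε).

Relevant sets:
  FOLLOW(C') = { $ }

For C':
  PREDICT(C' → :: P C') = { '::' }
  PREDICT(C' → ε) = { $ }
For P:
  PREDICT(P → id) = { 'id' }
  PREDICT(P → a) = { 'a' }
C has a single production, so nothing to check there.

All predict sets are disjoint. The grammar IS LL(1).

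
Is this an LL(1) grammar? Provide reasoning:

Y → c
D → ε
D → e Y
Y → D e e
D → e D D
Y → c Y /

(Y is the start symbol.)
A grammar is LL(1) if for each non-terminal N with multiple productions, the predict sets of those productions are pairwise disjoint, where PREDICT(N → α) = (FIRST(α) \ {ε}) ∪ (FOLLOW(N) if α ⇒* ε).

Relevant sets:
  FIRST(D) = { 'e', ε }
  FOLLOW(D) = { 'e' }

For Y:
  PREDICT(Y → c) = { 'c' }
  PREDICT(Y → D e e) = { 'e' }
  PREDICT(Y → c Y '/') = { 'c' }
For D:
  PREDICT(D → ε) = { 'e' }
  PREDICT(D → e Y) = { 'e' }
  PREDICT(D → e D D) = { 'e' }

Conflict found: Predict set conflict for Y: { 'c' }
The grammar is NOT LL(1).

Answer: No. Predict set conflict for Y: { 'c' }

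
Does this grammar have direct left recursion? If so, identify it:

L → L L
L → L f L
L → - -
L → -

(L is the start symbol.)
Yes, L is left-recursive

Direct left recursion occurs when N → N α for some non-terminal N (the right-hand side begins with the left-hand side itself).

L → L L: LEFT RECURSIVE (starts with L)
L → L f L: LEFT RECURSIVE (starts with L)
L → - -: starts with '-'
L → -: starts with '-'

The grammar has direct left recursion on: L.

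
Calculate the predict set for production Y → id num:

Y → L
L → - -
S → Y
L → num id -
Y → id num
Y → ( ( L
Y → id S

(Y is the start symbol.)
PREDICT(Y → id num) = (FIRST(RHS) \ {ε}) ∪ (FOLLOW(Y) if ε ∈ FIRST(RHS), i.e. RHS ⇒* ε)
FIRST(id num) = { 'id' }
ε ∉ FIRST(id num), so FOLLOW(Y) is not added.
PREDICT(Y → id num) = { 'id' }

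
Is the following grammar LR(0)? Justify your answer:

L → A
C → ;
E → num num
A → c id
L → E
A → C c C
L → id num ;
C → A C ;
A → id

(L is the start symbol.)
Augment with L' → L and build the canonical LR(0) collection (I0 = CLOSURE({[L' → . L]}), then GOTO on every symbol after a dot until no new states appear). It has 19 states:
  I0: { [A → . C c C], [A → . c id], [A → . id], [C → . ;], [C → . A C ;], [E → . num num], [L → . A], [L → . E], [L → . id num ;], [L' → . L] }  — shift
  I1: { [C → ; .] }  — reduce
  I2: { [A → . C c C], [A → . c id], [A → . id], [C → . ;], [C → . A C ;], [C → A . C ;], [L → A .] }  — shift, reduce
  I3: { [A → C . c C] }  — shift
  I4: { [L → E .] }  — reduce
  I5: { [L' → L .] }  — accept
  I6: { [A → c . id] }  — shift
  I7: { [A → id .], [L → id . num ;] }  — shift, reduce
  I8: { [E → num . num] }  — shift
  I9: { [E → num num .] }  — reduce
  I10: { [L → id num . ;] }  — shift
  I11: { [L → id num ; .] }  — reduce
  I12: { [A → c id .] }  — reduce
  I13: { [A → . C c C], [A → . c id], [A → . id], [A → C c . C], [C → . ;], [C → . A C ;] }  — shift
  I14: { [A → . C c C], [A → . c id], [A → . id], [C → . ;], [C → . A C ;], [C → A . C ;] }  — shift
  I15: { [A → C . c C], [A → C c C .] }  — shift, reduce
  I16: { [A → id .] }  — reduce
  I17: { [A → C . c C], [C → A C . ;] }  — shift
  I18: { [C → A C ; .] }  — reduce

Conflict in state I2:
  Shift-reduce conflict between [L → A .] and [A → . c id]
So the grammar is NOT LR(0).

Answer: No. Shift-reduce conflict between [L → A .] and [A → . c id]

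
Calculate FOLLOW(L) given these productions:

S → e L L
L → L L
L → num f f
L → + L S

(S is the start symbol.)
{ $, '+', 'e', 'num' }

In S → e L L: L is followed by L, add FIRST(L) \ {ε} = { '+', 'num' }
In S → e L L: L is at the end, add FOLLOW(S)
In L → L L: L is followed by L, add FIRST(L) \ {ε} = { '+', 'num' }
In L → L L: L is at the end; this adds FOLLOW(L) to itself — nothing new
In L → + L S: L is followed by S, add FIRST(S) \ {ε} = { 'e' }

The FOLLOW sets referred to above (computed the same way, to a fixed point):
  FOLLOW(S) = { $, '+', 'e', 'num' }

Taking the union: FOLLOW(L) = { $, '+', 'e', 'num' }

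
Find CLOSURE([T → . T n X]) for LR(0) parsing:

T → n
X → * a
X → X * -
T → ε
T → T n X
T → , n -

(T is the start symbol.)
{ [T → . , n -], [T → . T n X], [T → . n], [T → .] }

To compute CLOSURE, for each item [A → α.Bβ] where B is a non-terminal, add [B → .γ] for all productions B → γ; repeat for the newly added items until nothing changes.

Start with: [T → . T n X]
  [T → . T n X] has the dot before T: add [T → . n], [T → .], [T → . , n -]
No further items can be added.

CLOSURE = { [T → . , n -], [T → . T n X], [T → . n], [T → .] }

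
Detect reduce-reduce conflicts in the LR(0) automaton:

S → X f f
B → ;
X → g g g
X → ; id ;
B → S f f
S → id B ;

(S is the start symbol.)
No reduce-reduce conflicts

A reduce-reduce conflict occurs when an LR(0) state has two complete items [A → α .] and [B → β .] — both call for a reduction, and with no lookahead the parser cannot choose between them.

Augment with S' → S and build the canonical LR(0) collection (I0 = CLOSURE({[S' → . S]}), then GOTO on every symbol after a dot until no new states appear). It has 18 states:
  I0: { [S → . X f f], [S → . id B ;], [S' → . S], [X → . ; id ;], [X → . g g g] }  — shift
  I1: { [X → ; . id ;] }  — shift
  I2: { [S' → S .] }  — accept
  I3: { [S → X . f f] }  — shift
  I4: { [X → g . g g] }  — shift
  I5: { [B → . ;], [B → . S f f], [S → . X f f], [S → . id B ;], [S → id . B ;], [X → . ; id ;], [X → . g g g] }  — shift
  I6: { [B → ; .], [X → ; . id ;] }  — shift, reduce
  I7: { [S → id B . ;] }  — shift
  I8: { [B → S . f f] }  — shift
  I9: { [B → S f . f] }  — shift
  I10: { [B → S f f .] }  — reduce
  I11: { [S → id B ; .] }  — reduce
  I12: { [X → ; id . ;] }  — shift
  I13: { [X → ; id ; .] }  — reduce
  I14: { [X → g g . g] }  — shift
  I15: { [X → g g g .] }  — reduce
  I16: { [S → X f . f] }  — shift
  I17: { [S → X f f .] }  — reduce

No state contains more than one complete item.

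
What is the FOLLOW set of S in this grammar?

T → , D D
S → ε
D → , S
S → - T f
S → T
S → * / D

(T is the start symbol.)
{ $, ',', 'f' }

To compute FOLLOW(S), find every occurrence of S on a right-hand side N → α S β: add FIRST(β) \ {ε}, and if β is empty or nullable also add FOLLOW(N). Iterate to a fixed point.

In D → , S: S is at the end, add FOLLOW(D)

The FOLLOW sets referred to above (computed the same way, to a fixed point):
  FOLLOW(D) = { $, ',', 'f' }

Taking the union: FOLLOW(S) = { $, ',', 'f' }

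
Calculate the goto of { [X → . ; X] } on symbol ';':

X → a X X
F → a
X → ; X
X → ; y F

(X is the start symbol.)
GOTO(I, ';') = CLOSURE({ [A → αX.β] : [A → α.Xβ] ∈ I, X = ';' })

Items with dot before ';', with the dot advanced:
  [X → . ; X] → [X → ; . X]
Closure of the advanced items:
  [X → ; . X] has the dot before X: add [X → . a X X], [X → . ; X], [X → . ; y F]

GOTO = { [X → . ; X], [X → . ; y F], [X → . a X X], [X → ; . X] }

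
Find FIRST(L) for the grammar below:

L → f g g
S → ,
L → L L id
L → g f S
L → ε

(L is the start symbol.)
{ 'f', 'g', 'id', ε }

From L → f g g:
  - f is a terminal: add 'f' and stop
From L → L L id:
  - L is the symbol being defined: contributes nothing new
    L is nullable, so continue to the next symbol
  - L is the symbol being defined: contributes nothing new
    L is nullable, so continue to the next symbol
  - id is a terminal: add 'id' and stop
From L → g f S:
  - g is a terminal: add 'g' and stop
From L → ε:
  - ε-production, so ε ∈ FIRST(L)

Collecting: FIRST(L) = { 'f', 'g', 'id', ε }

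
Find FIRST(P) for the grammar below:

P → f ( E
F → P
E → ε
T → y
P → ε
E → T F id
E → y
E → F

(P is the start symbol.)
From P → f ( E:
  - f is a terminal: add 'f' and stop
From P → ε:
  - ε-production, so ε ∈ FIRST(P)

Collecting: FIRST(P) = { 'f', ε }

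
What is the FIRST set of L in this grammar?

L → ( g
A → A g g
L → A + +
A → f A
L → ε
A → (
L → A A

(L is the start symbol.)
FIRST sets of the other non-terminals involved (by the same procedure, iterated to a fixed point):
  FIRST(A) = { '(', 'f' }

From L → ( g:
  - '(' is a terminal: add '(' and stop
From L → A + +:
  - A is a non-terminal: add FIRST(A) \ {ε} = { '(', 'f' }
    A is not nullable, so stop
From L → ε:
  - ε-production, so ε ∈ FIRST(L)
From L → A A:
  - A is a non-terminal: add FIRST(A) \ {ε} = { '(', 'f' }
    A is not nullable, so stop

Collecting: FIRST(L) = { '(', 'f', ε }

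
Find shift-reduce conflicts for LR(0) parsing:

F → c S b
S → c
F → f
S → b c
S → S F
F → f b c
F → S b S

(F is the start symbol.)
Yes — I4: [S → c .] vs [S → . b c]; I5: [F → f .] vs [F → f . b c]; I11: [F → c S b .] vs [S → b . c]; I14: [F → S b S .] vs [F → . c S b]

A shift-reduce conflict occurs when an LR(0) state has both:
  - a complete (reduce) item [A → α .] (dot at the end), and
  - a shift item [B → β . c γ] (dot before a terminal).

Augment with F' → F and build the canonical LR(0) collection (I0 = CLOSURE({[F' → . F]}), then GOTO on every symbol after a dot until no new states appear). It has 16 states:
  I0: { [F → . S b S], [F → . c S b], [F → . f b c], [F → . f], [F' → . F], [S → . S F], [S → . b c], [S → . c] }  — shift
  I1: { [F' → F .] }  — accept
  I2: { [F → . S b S], [F → . c S b], [F → . f b c], [F → . f], [F → S . b S], [S → . S F], [S → . b c], [S → . c], [S → S . F] }  — shift
  I3: { [S → b . c] }  — shift
  I4: { [F → c . S b], [S → . S F], [S → . b c], [S → . c], [S → c .] }  — shift, reduce
  I5: { [F → f . b c], [F → f .] }  — shift, reduce
  I6: { [F → f b . c] }  — shift
  I7: { [F → f b c .] }  — reduce
  I8: { [F → . S b S], [F → . c S b], [F → . f b c], [F → . f], [F → c S . b], [S → . S F], [S → . b c], [S → . c], [S → S . F] }  — shift
  I9: { [S → c .] }  — reduce
  I10: { [S → S F .] }  — reduce
  I11: { [F → c S b .], [S → b . c] }  — shift, reduce
  I12: { [S → b c .] }  — reduce
  I13: { [F → S b . S], [S → . S F], [S → . b c], [S → . c], [S → b . c] }  — shift
  I14: { [F → . S b S], [F → . c S b], [F → . f b c], [F → . f], [F → S b S .], [S → . S F], [S → . b c], [S → . c], [S → S . F] }  — shift, reduce
  I15: { [S → b c .], [S → c .] }  — 2 reduces

I4 contains reduce item [S → c .] and shift items [S → . b c], [S → . c] — shift-reduce conflict.
I5 contains reduce item [F → f .] and shift item [F → f . b c] — shift-reduce conflict.
I11 contains reduce item [F → c S b .] and shift item [S → b . c] — shift-reduce conflict.
I14 contains reduce item [F → S b S .] and shift items [F → . c S b], [F → . f], [F → . f b c], [S → . b c], [S → . c] — shift-reduce conflict.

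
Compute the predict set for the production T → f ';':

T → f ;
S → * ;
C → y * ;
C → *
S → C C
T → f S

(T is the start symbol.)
{ 'f' }

PREDICT(T → f ';') = (FIRST(RHS) \ {ε}) ∪ (FOLLOW(T) if ε ∈ FIRST(RHS), i.e. RHS ⇒* ε)
FIRST(f ';') = { 'f' }
ε ∉ FIRST(f ';'), so FOLLOW(T) is not added.
PREDICT(T → f ';') = { 'f' }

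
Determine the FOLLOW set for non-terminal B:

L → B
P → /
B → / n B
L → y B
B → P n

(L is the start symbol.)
{ $ }

In L → B: B is at the end, add FOLLOW(L)
In B → / n B: B is at the end; this adds FOLLOW(B) to itself — nothing new
In L → y B: B is at the end, add FOLLOW(L)

The FOLLOW sets referred to above (computed the same way, to a fixed point):
  FOLLOW(L) = { $ }

Taking the union: FOLLOW(B) = { $ }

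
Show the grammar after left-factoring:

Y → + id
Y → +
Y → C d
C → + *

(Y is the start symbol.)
Left-factoring transforms A → αβ₁ | αβ₂ into A → αA' and A' → β₁ | β₂
(α is the longest common prefix among the alternatives). Repeat until
no nonterminal has two alternatives with a common prefix.

Round 1: Y has alternatives sharing prefix '+'. Introduce Y': Y → + Y'
  Add: Y' → id
  Add: Y' → ε

No remaining common prefixes — done.

Resulting grammar:
Y → + Y'
Y' → id
Y' → ε
Y → C d
C → + *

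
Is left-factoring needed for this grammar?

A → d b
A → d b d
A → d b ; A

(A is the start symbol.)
Left-factoring is needed when two productions for the same non-terminal
share a common prefix on the right-hand side.

Productions for A:
  A → d b
  A → d b d
  A → d b ; A

Found common prefix 'd b' in productions for A

Answer: Yes, A has productions with common prefix 'd b'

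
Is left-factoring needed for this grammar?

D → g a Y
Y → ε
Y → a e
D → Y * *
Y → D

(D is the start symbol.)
Left-factoring is needed when two productions for the same non-terminal
share a common prefix on the right-hand side.

Productions for D:
  D → g a Y
  D → Y * *
Productions for Y:
  Y → ε
  Y → a e
  Y → D

No common prefixes found.

Answer: No, left-factoring is not needed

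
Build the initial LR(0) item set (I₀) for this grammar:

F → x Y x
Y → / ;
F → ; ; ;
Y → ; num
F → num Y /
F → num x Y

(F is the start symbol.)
{ [F → . ; ; ;], [F → . num Y /], [F → . num x Y], [F → . x Y x], [F' → . F] }

First, augment the grammar with F' → F
I₀ = CLOSURE({ [F' → . F] }):
  [F' → . F] has the dot before F: add [F → . x Y x], [F → . ; ; ;], [F → . num Y /], [F → . num x Y]
No further items can be added.

I₀ = { [F → . ; ; ;], [F → . num Y /], [F → . num x Y], [F → . x Y x], [F' → . F] }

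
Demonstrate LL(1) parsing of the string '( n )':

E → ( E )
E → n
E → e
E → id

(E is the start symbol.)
Stack is shown with the top on the left.

Stack    Input    Action
------------------------
E $      ( n ) $  output E → ( E )
( E ) $  ( n ) $  match '('
E ) $    n ) $    output E → n
n ) $    n ) $    match 'n'
) $      ) $      match ')'
$        $        accept

The string is accepted.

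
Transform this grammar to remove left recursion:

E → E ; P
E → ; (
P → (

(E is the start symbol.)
E is directly left-recursive. The standard transformation for
  A → A α₁ | ... | A α_m | β₁ | ... | β_n
is
  A  → β₁ A' | ... | β_n A'
  A' → α₁ A' | ... | α_m A' | ε

E → ; ( becomes E → ; ( E'
E → E ; P becomes E' → ; P E'
Add E' → ε

Productions for other non-terminals are unchanged:
  P → (

Resulting grammar:
E → ; ( E'
E' → ; P E'
E' → ε
P → (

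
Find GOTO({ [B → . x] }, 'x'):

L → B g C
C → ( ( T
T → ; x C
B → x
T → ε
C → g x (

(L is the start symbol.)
GOTO(I, 'x') = CLOSURE({ [A → αX.β] : [A → α.Xβ] ∈ I, X = 'x' })

Items with dot before 'x', with the dot advanced:
  [B → . x] → [B → x .]
Closure adds nothing (no advanced item has the dot before a non-terminal).

GOTO = { [B → x .] }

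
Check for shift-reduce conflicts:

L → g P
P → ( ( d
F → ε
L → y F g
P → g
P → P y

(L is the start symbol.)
Yes — I7: [L → g P .] vs [P → P . y]

A shift-reduce conflict occurs when an LR(0) state has both:
  - a complete (reduce) item [A → α .] (dot at the end), and
  - a shift item [B → β . c γ] (dot before a terminal).

Augment with L' → L and build the canonical LR(0) collection (I0 = CLOSURE({[L' → . L]}), then GOTO on every symbol after a dot until no new states appear). It has 12 states:
  I0: { [L → . g P], [L → . y F g], [L' → . L] }  — shift
  I1: { [L' → L .] }  — accept
  I2: { [L → g . P], [P → . ( ( d], [P → . P y], [P → . g] }  — shift
  I3: { [F → .], [L → y . F g] }  — reduce
  I4: { [L → y F . g] }  — shift
  I5: { [L → y F g .] }  — reduce
  I6: { [P → ( . ( d] }  — shift
  I7: { [L → g P .], [P → P . y] }  — shift, reduce
  I8: { [P → g .] }  — reduce
  I9: { [P → P y .] }  — reduce
  I10: { [P → ( ( . d] }  — shift
  I11: { [P → ( ( d .] }  — reduce

I7 contains reduce item [L → g P .] and shift item [P → P . y] — shift-reduce conflict.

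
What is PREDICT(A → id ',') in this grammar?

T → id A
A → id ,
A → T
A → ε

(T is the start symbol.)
{ 'id' }

PREDICT(A → id ',') = (FIRST(RHS) \ {ε}) ∪ (FOLLOW(A) if ε ∈ FIRST(RHS), i.e. RHS ⇒* ε)
FIRST(id ',') = { 'id' }
ε ∉ FIRST(id ','), so FOLLOW(A) is not added.
PREDICT(A → id ',') = { 'id' }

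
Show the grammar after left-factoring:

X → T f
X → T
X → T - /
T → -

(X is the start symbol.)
Left-factoring transforms A → αβ₁ | αβ₂ into A → αA' and A' → β₁ | β₂
(α is the longest common prefix among the alternatives). Repeat until
no nonterminal has two alternatives with a common prefix.

Round 1: X has alternatives sharing prefix 'T'. Introduce X': X → T X'
  Add: X' → f
  Add: X' → ε
  Add: X' → - /

No remaining common prefixes — done.

Resulting grammar:
X → T X'
X' → f
X' → ε
X' → - /
T → -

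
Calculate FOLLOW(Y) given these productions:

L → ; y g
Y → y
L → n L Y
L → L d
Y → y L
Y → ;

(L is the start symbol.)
{ $, ';', 'd', 'y' }

To compute FOLLOW(Y), find every occurrence of Y on a right-hand side N → α Y β: add FIRST(β) \ {ε}, and if β is empty or nullable also add FOLLOW(N). Iterate to a fixed point.

In L → n L Y: Y is at the end, add FOLLOW(L)

The FOLLOW sets referred to above (computed the same way, to a fixed point):
  FOLLOW(L) = { $, ';', 'd', 'y' }

Taking the union: FOLLOW(Y) = { $, ';', 'd', 'y' }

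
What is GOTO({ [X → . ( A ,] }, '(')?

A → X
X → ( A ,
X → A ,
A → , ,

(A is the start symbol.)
GOTO(I, '(') = CLOSURE({ [A → αX.β] : [A → α.Xβ] ∈ I, X = '(' })

Items with dot before '(', with the dot advanced:
  [X → . ( A ,] → [X → ( . A ,]
Closure of the advanced items:
  [X → ( . A ,] has the dot before A: add [A → . X], [A → . , ,]
  [A → . X] has the dot before X: add [X → . ( A ,], [X → . A ,]

GOTO = { [A → . , ,], [A → . X], [X → ( . A ,], [X → . ( A ,], [X → . A ,] }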